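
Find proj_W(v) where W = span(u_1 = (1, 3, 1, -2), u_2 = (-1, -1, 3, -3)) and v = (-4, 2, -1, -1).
proj_W(v) = (7/55, 27/55, 19/55, -29/55)

Set up U = [u_1 | ... | u_2] ∈ R^(4×2). The projector onto W = col(U) is P = U (U^T U)^(-1) U^T.
Compute U^T U =
  [15, 5]
  [5, 20],
and U^T v = (3, 2).
Solve U^T U · c = U^T v for the coefficients: c = (2/11, 3/55). The projection is proj_W(v) = U c.
Check: (v - proj_W(v)) · u_1 = 0  (should be 0).
Check: (v - proj_W(v)) · u_2 = 0  (should be 0).
Result: proj_W(v) = (7/55, 27/55, 19/55, -29/55).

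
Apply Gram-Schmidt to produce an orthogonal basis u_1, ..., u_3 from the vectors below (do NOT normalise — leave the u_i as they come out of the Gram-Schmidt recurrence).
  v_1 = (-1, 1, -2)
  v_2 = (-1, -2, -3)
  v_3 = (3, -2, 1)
Orthogonal basis:
  u_1 = (-1, 1, -2)
  u_2 = (-1/6, -17/6, -4/3)
  u_3 = (112/59, 16/59, -48/59)

Apply the Gram-Schmidt recurrence
  u_1 = v_1
  u_i = v_i − Σ_{j<i} ((v_i · u_j) / (u_j · u_j)) · u_j.

Step by step this gives:
  u_1 = (-1, 1, -2)
  u_2 = (-1/6, -17/6, -4/3)
  u_3 = (112/59, 16/59, -48/59)

Orthogonality check:
  u_2 · u_1 = 0 (should be 0)
  u_3 · u_1 = 0 (should be 0)
  u_3 · u_2 = 0 (should be 0)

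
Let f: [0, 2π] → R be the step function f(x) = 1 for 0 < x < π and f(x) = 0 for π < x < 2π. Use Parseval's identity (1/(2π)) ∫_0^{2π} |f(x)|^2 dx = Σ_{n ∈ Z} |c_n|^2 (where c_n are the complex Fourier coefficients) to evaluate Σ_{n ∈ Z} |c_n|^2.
Σ |c_n|^2 = 1/2

Parseval equates the L^2 energy of f (normalised by 1/(2π)) with the ℓ^2 sum of its Fourier coefficients: (1/(2π)) ∫_0^{2π} |f|^2 = Σ |c_n|^2.
Compute the left side: (1/(2π)) [∫_0^π 1^2 dx + ∫_π^{2π} 0^2 dx] = (1/(2π)) · (1π + 0π) = (1 + 0)/2 = 1/2.
So Σ_{n ∈ Z} |c_n|^2 = 1/2.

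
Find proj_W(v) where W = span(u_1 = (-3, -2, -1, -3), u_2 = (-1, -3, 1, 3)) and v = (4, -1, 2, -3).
proj_W(v) = (23/27, 41/27, -7/27, -7/9)

Set up U = [u_1 | ... | u_2] ∈ R^(4×2). The projector onto W = col(U) is P = U (U^T U)^(-1) U^T.
Compute U^T U =
  [23, -1]
  [-1, 20],
and U^T v = (-3, -8).
Solve U^T U · c = U^T v for the coefficients: c = (-4/27, -11/27). The projection is proj_W(v) = U c.
Check: (v - proj_W(v)) · u_1 = 0  (should be 0).
Check: (v - proj_W(v)) · u_2 = 0  (should be 0).
Result: proj_W(v) = (23/27, 41/27, -7/27, -7/9).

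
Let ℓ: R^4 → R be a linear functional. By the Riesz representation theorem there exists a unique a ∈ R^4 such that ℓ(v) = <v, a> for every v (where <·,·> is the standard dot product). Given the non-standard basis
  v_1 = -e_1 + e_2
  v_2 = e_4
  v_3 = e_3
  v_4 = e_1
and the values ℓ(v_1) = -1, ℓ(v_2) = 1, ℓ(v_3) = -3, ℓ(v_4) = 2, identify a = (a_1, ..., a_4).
a = (2, 1, -3, 1)

Write a = (a_1, ..., a_4) in the standard basis. For each basis vector v_i, ℓ(v_i) = <v_i, a> is a linear equation in the a_j's. Collect the n equations into a matrix system V a = ℓ, where row i of V is v_i (expressed in the standard basis). Since V is invertible (lower-triangular with 1s on the diagonal, up to permutation), solve by back-substitution:
  V =
[[-1, 1, 0, 0],
 [0, 0, 0, 1],
 [0, 0, 1, 0],
 [1, 0, 0, 0]]
  V a = (-1, 1, -3, 2)
Solving gives a = (2, 1, -3, 1).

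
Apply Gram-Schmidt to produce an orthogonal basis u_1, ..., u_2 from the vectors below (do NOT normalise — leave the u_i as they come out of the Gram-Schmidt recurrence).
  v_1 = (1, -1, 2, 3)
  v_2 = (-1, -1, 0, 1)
Orthogonal basis:
  u_1 = (1, -1, 2, 3)
  u_2 = (-6/5, -4/5, -2/5, 2/5)

Apply the Gram-Schmidt recurrence
  u_1 = v_1
  u_i = v_i − Σ_{j<i} ((v_i · u_j) / (u_j · u_j)) · u_j.

Step by step this gives:
  u_1 = (1, -1, 2, 3)
  u_2 = (-6/5, -4/5, -2/5, 2/5)

Orthogonality check:
  u_2 · u_1 = 0 (should be 0)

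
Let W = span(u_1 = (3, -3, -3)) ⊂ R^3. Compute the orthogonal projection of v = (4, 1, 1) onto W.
proj_W(v) = (2/3, -2/3, -2/3)

Set up U = [u_1 | ... | u_1] ∈ R^(3×1). The projector onto W = col(U) is P = U (U^T U)^(-1) U^T.
Compute U^T U =
  [27],
and U^T v = (6).
Solve U^T U · c = U^T v for the coefficients: c = (2/9). The projection is proj_W(v) = U c.
Check: (v - proj_W(v)) · u_1 = 0  (should be 0).
Result: proj_W(v) = (2/3, -2/3, -2/3).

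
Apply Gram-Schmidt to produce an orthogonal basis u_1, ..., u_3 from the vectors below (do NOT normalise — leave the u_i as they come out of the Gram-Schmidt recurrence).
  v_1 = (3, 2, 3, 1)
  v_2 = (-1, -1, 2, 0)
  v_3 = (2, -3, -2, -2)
Orthogonal basis:
  u_1 = (3, 2, 3, 1)
  u_2 = (-26/23, -25/23, 43/23, -1/23)
  u_3 = (348/137, -382/137, -17/137, -229/137)

Apply the Gram-Schmidt recurrence
  u_1 = v_1
  u_i = v_i − Σ_{j<i} ((v_i · u_j) / (u_j · u_j)) · u_j.

Step by step this gives:
  u_1 = (3, 2, 3, 1)
  u_2 = (-26/23, -25/23, 43/23, -1/23)
  u_3 = (348/137, -382/137, -17/137, -229/137)

Orthogonality check:
  u_2 · u_1 = 0 (should be 0)
  u_3 · u_1 = 0 (should be 0)
  u_3 · u_2 = 0 (should be 0)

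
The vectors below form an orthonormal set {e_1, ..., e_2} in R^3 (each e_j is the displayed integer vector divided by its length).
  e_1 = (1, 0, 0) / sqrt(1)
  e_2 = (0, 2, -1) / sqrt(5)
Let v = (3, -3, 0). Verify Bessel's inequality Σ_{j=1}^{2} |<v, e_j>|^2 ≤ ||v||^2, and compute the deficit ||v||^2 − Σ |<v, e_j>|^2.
Σ |<v, e_j>|^2 = 81/5; ||v||^2 = 18; deficit = 9/5

Write each e_j = u_j / sqrt(<u_j, u_j>) where u_j is the displayed integer vector. Then <v, e_j> = <v, u_j> / sqrt(<u_j, u_j>), so |<v, e_j>|^2 = <v, u_j>^2 / <u_j, u_j>.
Coefficients: <v, e_1> = 3/sqrt(1), <v, e_2> = -6/sqrt(5).
Square and sum: Σ |<v, e_j>|^2 = 81/5.
Compute ||v||^2 = v·v = 18.
Deficit = 18 − 81/5 = 9/5 ≥ 0, confirming Bessel's inequality. (The deficit equals ||v − Σ <v,e_j> e_j||^2, the squared distance from v to span{e_j}.)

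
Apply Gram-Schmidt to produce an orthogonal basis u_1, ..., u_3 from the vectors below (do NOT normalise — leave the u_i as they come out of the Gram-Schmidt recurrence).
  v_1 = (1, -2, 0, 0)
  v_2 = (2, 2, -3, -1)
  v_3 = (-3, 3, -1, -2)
Orthogonal basis:
  u_1 = (1, -2, 0, 0)
  u_2 = (12/5, 6/5, -3, -1)
  u_3 = (-60/43, -30/43, -65/86, -165/86)

Apply the Gram-Schmidt recurrence
  u_1 = v_1
  u_i = v_i − Σ_{j<i} ((v_i · u_j) / (u_j · u_j)) · u_j.

Step by step this gives:
  u_1 = (1, -2, 0, 0)
  u_2 = (12/5, 6/5, -3, -1)
  u_3 = (-60/43, -30/43, -65/86, -165/86)

Orthogonality check:
  u_2 · u_1 = 0 (should be 0)
  u_3 · u_1 = 0 (should be 0)
  u_3 · u_2 = 0 (should be 0)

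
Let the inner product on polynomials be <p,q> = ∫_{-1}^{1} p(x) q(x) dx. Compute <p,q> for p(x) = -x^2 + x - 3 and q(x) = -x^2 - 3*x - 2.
<p,q> = 206/15

Expand the product: p(x)·q(x) = x^4 + 2*x^3 + 2*x^2 + 7*x + 6.
∫_{-1}^{1} of each monomial x^k gives [2/(k+1) if k even, 0 if k odd]. Integrating term-by-term (or equivalently evaluating the antiderivative F(x) = x^5/5 + x^4/2 + 2*x^3/3 + 7*x^2/2 + 6*x at the endpoints):
  F(1) − F(−1) = 163/15 − (-43/15) = 206/15.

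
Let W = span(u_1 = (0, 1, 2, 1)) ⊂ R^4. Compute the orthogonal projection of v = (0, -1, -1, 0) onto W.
proj_W(v) = (0, -1/2, -1, -1/2)

Set up U = [u_1 | ... | u_1] ∈ R^(4×1). The projector onto W = col(U) is P = U (U^T U)^(-1) U^T.
Compute U^T U =
  [6],
and U^T v = (-3).
Solve U^T U · c = U^T v for the coefficients: c = (-1/2). The projection is proj_W(v) = U c.
Check: (v - proj_W(v)) · u_1 = 0  (should be 0).
Result: proj_W(v) = (0, -1/2, -1, -1/2).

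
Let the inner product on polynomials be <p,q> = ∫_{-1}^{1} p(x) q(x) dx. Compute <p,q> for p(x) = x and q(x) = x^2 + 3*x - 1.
<p,q> = 2

Expand the product: p(x)·q(x) = x^3 + 3*x^2 - x.
∫_{-1}^{1} of each monomial x^k gives [2/(k+1) if k even, 0 if k odd]. Integrating term-by-term (or equivalently evaluating the antiderivative F(x) = x^4/4 + x^3 - x^2/2 at the endpoints):
  F(1) − F(−1) = 3/4 − (-5/4) = 2.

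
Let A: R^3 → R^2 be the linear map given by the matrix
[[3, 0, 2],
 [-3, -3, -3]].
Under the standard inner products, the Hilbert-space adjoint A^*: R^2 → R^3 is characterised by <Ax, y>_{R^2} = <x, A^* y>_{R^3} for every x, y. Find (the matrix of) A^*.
A^* = A^T =
[[3, -3],
 [0, -3],
 [2, -3]]

For real matrices with standard dot products, the defining identity <Ax, y> = <x, A^* y> gives (Ax)^T y = x^T (A^*) y, i.e. x^T A^T y = x^T (A^*) y. Since this holds for all x, y, we must have A^* = A^T. Therefore
A^* =
[[3, -3],
 [0, -3],
 [2, -3]].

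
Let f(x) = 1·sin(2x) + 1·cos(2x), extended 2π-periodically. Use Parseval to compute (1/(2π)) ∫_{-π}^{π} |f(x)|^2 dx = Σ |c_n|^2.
Σ |c_n|^2 = 1

Expand |f|^2 and use orthogonality of {sin(nx), cos(mx)} on [-π, π]:
  ∫_{-π}^{π} sin(nx)^2 dx = π, ∫ cos(mx)^2 dx = π, and cross terms integrate to 0.
So ∫_{-π}^{π} f(x)^2 dx = 1^2 · π + 1^2 · π = (1 + 1)π.
Divide by 2π: (1 + 1)/2 = 1.
By Parseval, this equals Σ |c_n|^2.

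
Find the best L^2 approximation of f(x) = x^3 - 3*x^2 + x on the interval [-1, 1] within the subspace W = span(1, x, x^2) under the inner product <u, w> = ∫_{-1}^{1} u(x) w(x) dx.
g(x) = -3*x^2 + 8*x/5

The best approximation g ∈ W is the orthogonal projection of f onto W. Writing g = a_0 + a_1 x + a_2 x^2, the coefficients solve the normal equations G · a = b where
  G_{ij} = <φ_i, φ_j> and b_i = <f, φ_i>, with φ_0 = 1, φ_1 = x, φ_2 = x^2.
G =
  [2, 0, 2/3]
  [0, 2/3, 0]
  [2/3, 0, 2/5],
b = (-2, 16/15, -6/5).
Solving gives a_0 = 0, a_1 = 8/5, a_2 = -3, so
  g(x) = -3*x^2 + 8*x/5.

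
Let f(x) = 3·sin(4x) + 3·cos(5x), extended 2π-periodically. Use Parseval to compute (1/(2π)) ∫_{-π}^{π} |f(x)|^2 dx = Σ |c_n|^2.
Σ |c_n|^2 = 9

Expand |f|^2 and use orthogonality of {sin(nx), cos(mx)} on [-π, π]:
  ∫_{-π}^{π} sin(nx)^2 dx = π, ∫ cos(mx)^2 dx = π, and cross terms integrate to 0.
So ∫_{-π}^{π} f(x)^2 dx = 3^2 · π + 3^2 · π = (9 + 9)π.
Divide by 2π: (9 + 9)/2 = 9.
By Parseval, this equals Σ |c_n|^2.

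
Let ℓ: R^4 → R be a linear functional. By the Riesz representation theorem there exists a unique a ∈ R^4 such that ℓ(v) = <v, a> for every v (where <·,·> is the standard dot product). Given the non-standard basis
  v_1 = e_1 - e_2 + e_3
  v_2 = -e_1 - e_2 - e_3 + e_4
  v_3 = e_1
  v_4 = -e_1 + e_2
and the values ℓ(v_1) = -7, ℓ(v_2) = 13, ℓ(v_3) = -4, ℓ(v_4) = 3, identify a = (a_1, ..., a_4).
a = (-4, -1, -4, 4)

Write a = (a_1, ..., a_4) in the standard basis. For each basis vector v_i, ℓ(v_i) = <v_i, a> is a linear equation in the a_j's. Collect the n equations into a matrix system V a = ℓ, where row i of V is v_i (expressed in the standard basis). Since V is invertible (lower-triangular with 1s on the diagonal, up to permutation), solve by back-substitution:
  V =
[[1, -1, 1, 0],
 [-1, -1, -1, 1],
 [1, 0, 0, 0],
 [-1, 1, 0, 0]]
  V a = (-7, 13, -4, 3)
Solving gives a = (-4, -1, -4, 4).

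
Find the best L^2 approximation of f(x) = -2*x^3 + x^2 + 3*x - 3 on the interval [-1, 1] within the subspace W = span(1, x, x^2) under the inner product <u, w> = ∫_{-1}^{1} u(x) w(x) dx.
g(x) = x^2 + 9*x/5 - 3

The best approximation g ∈ W is the orthogonal projection of f onto W. Writing g = a_0 + a_1 x + a_2 x^2, the coefficients solve the normal equations G · a = b where
  G_{ij} = <φ_i, φ_j> and b_i = <f, φ_i>, with φ_0 = 1, φ_1 = x, φ_2 = x^2.
G =
  [2, 0, 2/3]
  [0, 2/3, 0]
  [2/3, 0, 2/5],
b = (-16/3, 6/5, -8/5).
Solving gives a_0 = -3, a_1 = 9/5, a_2 = 1, so
  g(x) = x^2 + 9*x/5 - 3.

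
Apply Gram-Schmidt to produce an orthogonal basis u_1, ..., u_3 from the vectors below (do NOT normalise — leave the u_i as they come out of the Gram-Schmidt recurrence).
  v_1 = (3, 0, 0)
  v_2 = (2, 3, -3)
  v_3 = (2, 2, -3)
Orthogonal basis:
  u_1 = (3, 0, 0)
  u_2 = (0, 3, -3)
  u_3 = (0, -1/2, -1/2)

Apply the Gram-Schmidt recurrence
  u_1 = v_1
  u_i = v_i − Σ_{j<i} ((v_i · u_j) / (u_j · u_j)) · u_j.

Step by step this gives:
  u_1 = (3, 0, 0)
  u_2 = (0, 3, -3)
  u_3 = (0, -1/2, -1/2)

Orthogonality check:
  u_2 · u_1 = 0 (should be 0)
  u_3 · u_1 = 0 (should be 0)
  u_3 · u_2 = 0 (should be 0)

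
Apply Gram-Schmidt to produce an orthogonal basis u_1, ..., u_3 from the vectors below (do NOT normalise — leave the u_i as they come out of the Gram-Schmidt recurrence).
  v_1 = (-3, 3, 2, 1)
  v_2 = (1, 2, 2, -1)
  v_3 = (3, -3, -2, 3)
Orthogonal basis:
  u_1 = (-3, 3, 2, 1)
  u_2 = (41/23, 28/23, 34/23, -29/23)
  u_3 = (154/97, 20/97, 52/97, 298/97)

Apply the Gram-Schmidt recurrence
  u_1 = v_1
  u_i = v_i − Σ_{j<i} ((v_i · u_j) / (u_j · u_j)) · u_j.

Step by step this gives:
  u_1 = (-3, 3, 2, 1)
  u_2 = (41/23, 28/23, 34/23, -29/23)
  u_3 = (154/97, 20/97, 52/97, 298/97)

Orthogonality check:
  u_2 · u_1 = 0 (should be 0)
  u_3 · u_1 = 0 (should be 0)
  u_3 · u_2 = 0 (should be 0)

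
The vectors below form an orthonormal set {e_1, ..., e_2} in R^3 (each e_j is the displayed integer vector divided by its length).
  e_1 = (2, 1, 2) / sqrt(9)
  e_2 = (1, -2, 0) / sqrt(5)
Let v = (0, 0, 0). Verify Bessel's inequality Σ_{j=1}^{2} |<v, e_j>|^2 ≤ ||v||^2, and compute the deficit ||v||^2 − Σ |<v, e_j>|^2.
Σ |<v, e_j>|^2 = 0; ||v||^2 = 0; deficit = 0

Write each e_j = u_j / sqrt(<u_j, u_j>) where u_j is the displayed integer vector. Then <v, e_j> = <v, u_j> / sqrt(<u_j, u_j>), so |<v, e_j>|^2 = <v, u_j>^2 / <u_j, u_j>.
Coefficients: <v, e_1> = 0/sqrt(9), <v, e_2> = 0/sqrt(5).
Square and sum: Σ |<v, e_j>|^2 = 0.
Compute ||v||^2 = v·v = 0.
Deficit = 0 − 0 = 0 ≥ 0, confirming Bessel's inequality. (The deficit equals ||v − Σ <v,e_j> e_j||^2, the squared distance from v to span{e_j}.)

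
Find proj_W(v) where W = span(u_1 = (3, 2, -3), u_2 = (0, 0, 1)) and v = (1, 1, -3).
proj_W(v) = (15/13, 10/13, -3)

Set up U = [u_1 | ... | u_2] ∈ R^(3×2). The projector onto W = col(U) is P = U (U^T U)^(-1) U^T.
Compute U^T U =
  [22, -3]
  [-3, 1],
and U^T v = (14, -3).
Solve U^T U · c = U^T v for the coefficients: c = (5/13, -24/13). The projection is proj_W(v) = U c.
Check: (v - proj_W(v)) · u_1 = 0  (should be 0).
Check: (v - proj_W(v)) · u_2 = 0  (should be 0).
Result: proj_W(v) = (15/13, 10/13, -3).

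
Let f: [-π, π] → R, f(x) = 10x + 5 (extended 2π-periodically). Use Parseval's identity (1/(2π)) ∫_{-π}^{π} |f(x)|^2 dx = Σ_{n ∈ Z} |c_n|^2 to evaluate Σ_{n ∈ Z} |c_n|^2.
Σ |c_n|^2 = 100π^2/3 + 25

Expand and integrate term by term over [-π, π]:
  ∫ (10x)^2 dx = 100·(2π^3/3); ∫ 2·10·(5)·x dx = 0 (odd integrand); ∫ 5^2 dx = 25·2π.
So (1/(2π)) ∫_{-π}^{π} (10x + 5)^2 dx = 100π^2/3 + 25 = 100π^2/3 + 25.
Parseval ⇒ Σ |c_n|^2 = 100π^2/3 + 25.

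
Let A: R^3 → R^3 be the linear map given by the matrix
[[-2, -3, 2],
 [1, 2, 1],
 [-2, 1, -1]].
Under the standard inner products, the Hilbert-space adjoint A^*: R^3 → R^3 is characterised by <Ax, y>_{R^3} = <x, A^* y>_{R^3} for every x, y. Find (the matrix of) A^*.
A^* = A^T =
[[-2, 1, -2],
 [-3, 2, 1],
 [2, 1, -1]]

For real matrices with standard dot products, the defining identity <Ax, y> = <x, A^* y> gives (Ax)^T y = x^T (A^*) y, i.e. x^T A^T y = x^T (A^*) y. Since this holds for all x, y, we must have A^* = A^T. Therefore
A^* =
[[-2, 1, -2],
 [-3, 2, 1],
 [2, 1, -1]].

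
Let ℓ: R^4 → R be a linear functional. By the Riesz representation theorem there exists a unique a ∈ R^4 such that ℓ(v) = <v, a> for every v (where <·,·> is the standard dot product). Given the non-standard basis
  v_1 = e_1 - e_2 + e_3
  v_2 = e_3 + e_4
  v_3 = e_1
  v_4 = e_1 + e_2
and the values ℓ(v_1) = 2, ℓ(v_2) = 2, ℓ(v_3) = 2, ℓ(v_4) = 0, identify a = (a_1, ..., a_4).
a = (2, -2, -2, 4)

Write a = (a_1, ..., a_4) in the standard basis. For each basis vector v_i, ℓ(v_i) = <v_i, a> is a linear equation in the a_j's. Collect the n equations into a matrix system V a = ℓ, where row i of V is v_i (expressed in the standard basis). Since V is invertible (lower-triangular with 1s on the diagonal, up to permutation), solve by back-substitution:
  V =
[[1, -1, 1, 0],
 [0, 0, 1, 1],
 [1, 0, 0, 0],
 [1, 1, 0, 0]]
  V a = (2, 2, 2, 0)
Solving gives a = (2, -2, -2, 4).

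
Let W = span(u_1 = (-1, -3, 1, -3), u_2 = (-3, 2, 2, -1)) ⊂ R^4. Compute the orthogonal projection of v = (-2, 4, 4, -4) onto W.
proj_W(v) = (-395/89, 212/89, 268/89, -169/89)

Set up U = [u_1 | ... | u_2] ∈ R^(4×2). The projector onto W = col(U) is P = U (U^T U)^(-1) U^T.
Compute U^T U =
  [20, 2]
  [2, 18],
and U^T v = (6, 26).
Solve U^T U · c = U^T v for the coefficients: c = (14/89, 127/89). The projection is proj_W(v) = U c.
Check: (v - proj_W(v)) · u_1 = 0  (should be 0).
Check: (v - proj_W(v)) · u_2 = 0  (should be 0).
Result: proj_W(v) = (-395/89, 212/89, 268/89, -169/89).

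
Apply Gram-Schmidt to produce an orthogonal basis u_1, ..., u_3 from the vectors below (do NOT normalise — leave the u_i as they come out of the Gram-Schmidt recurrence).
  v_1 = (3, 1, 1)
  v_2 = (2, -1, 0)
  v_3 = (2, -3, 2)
Orthogonal basis:
  u_1 = (3, 1, 1)
  u_2 = (7/11, -16/11, -5/11)
  u_3 = (-7/15, -14/15, 7/3)

Apply the Gram-Schmidt recurrence
  u_1 = v_1
  u_i = v_i − Σ_{j<i} ((v_i · u_j) / (u_j · u_j)) · u_j.

Step by step this gives:
  u_1 = (3, 1, 1)
  u_2 = (7/11, -16/11, -5/11)
  u_3 = (-7/15, -14/15, 7/3)

Orthogonality check:
  u_2 · u_1 = 0 (should be 0)
  u_3 · u_1 = 0 (should be 0)
  u_3 · u_2 = 0 (should be 0)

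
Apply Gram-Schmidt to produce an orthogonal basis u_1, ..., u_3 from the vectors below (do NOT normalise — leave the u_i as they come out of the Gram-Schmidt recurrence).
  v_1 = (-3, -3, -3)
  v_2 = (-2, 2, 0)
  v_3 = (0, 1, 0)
Orthogonal basis:
  u_1 = (-3, -3, -3)
  u_2 = (-2, 2, 0)
  u_3 = (1/6, 1/6, -1/3)

Apply the Gram-Schmidt recurrence
  u_1 = v_1
  u_i = v_i − Σ_{j<i} ((v_i · u_j) / (u_j · u_j)) · u_j.

Step by step this gives:
  u_1 = (-3, -3, -3)
  u_2 = (-2, 2, 0)
  u_3 = (1/6, 1/6, -1/3)

Orthogonality check:
  u_2 · u_1 = 0 (should be 0)
  u_3 · u_1 = 0 (should be 0)
  u_3 · u_2 = 0 (should be 0)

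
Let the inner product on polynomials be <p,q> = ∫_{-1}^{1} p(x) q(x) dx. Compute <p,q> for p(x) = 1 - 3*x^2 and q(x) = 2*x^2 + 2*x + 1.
<p,q> = -16/15

Expand the product: p(x)·q(x) = -6*x^4 - 6*x^3 - x^2 + 2*x + 1.
∫_{-1}^{1} of each monomial x^k gives [2/(k+1) if k even, 0 if k odd]. Integrating term-by-term (or equivalently evaluating the antiderivative F(x) = -6*x^5/5 - 3*x^4/2 - x^3/3 + x^2 + x at the endpoints):
  F(1) − F(−1) = -31/30 − (1/30) = -16/15.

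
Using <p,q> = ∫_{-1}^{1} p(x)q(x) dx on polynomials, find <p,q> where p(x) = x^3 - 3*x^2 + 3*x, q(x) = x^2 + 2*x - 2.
<p,q> = 38/5

Expand the product: p(x)·q(x) = x^5 - x^4 - 5*x^3 + 12*x^2 - 6*x.
∫_{-1}^{1} of each monomial x^k gives [2/(k+1) if k even, 0 if k odd]. Integrating term-by-term (or equivalently evaluating the antiderivative F(x) = x^6/6 - x^5/5 - 5*x^4/4 + 4*x^3 - 3*x^2 at the endpoints):
  F(1) − F(−1) = -17/60 − (-473/60) = 38/5.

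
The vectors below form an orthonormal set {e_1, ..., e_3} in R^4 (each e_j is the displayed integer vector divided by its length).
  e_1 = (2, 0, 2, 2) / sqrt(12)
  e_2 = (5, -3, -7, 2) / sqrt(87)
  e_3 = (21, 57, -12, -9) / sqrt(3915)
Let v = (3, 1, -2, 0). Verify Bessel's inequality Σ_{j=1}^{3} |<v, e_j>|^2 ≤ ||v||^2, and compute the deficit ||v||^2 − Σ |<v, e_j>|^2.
Σ |<v, e_j>|^2 = 67/5; ||v||^2 = 14; deficit = 3/5

Write each e_j = u_j / sqrt(<u_j, u_j>) where u_j is the displayed integer vector. Then <v, e_j> = <v, u_j> / sqrt(<u_j, u_j>), so |<v, e_j>|^2 = <v, u_j>^2 / <u_j, u_j>.
Coefficients: <v, e_1> = 2/sqrt(12), <v, e_2> = 26/sqrt(87), <v, e_3> = 144/sqrt(3915).
Square and sum: Σ |<v, e_j>|^2 = 67/5.
Compute ||v||^2 = v·v = 14.
Deficit = 14 − 67/5 = 3/5 ≥ 0, confirming Bessel's inequality. (The deficit equals ||v − Σ <v,e_j> e_j||^2, the squared distance from v to span{e_j}.)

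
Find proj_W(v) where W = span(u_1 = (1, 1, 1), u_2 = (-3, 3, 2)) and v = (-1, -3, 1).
proj_W(v) = (-20/31, -38/31, -35/31)

Set up U = [u_1 | ... | u_2] ∈ R^(3×2). The projector onto W = col(U) is P = U (U^T U)^(-1) U^T.
Compute U^T U =
  [3, 2]
  [2, 22],
and U^T v = (-3, -4).
Solve U^T U · c = U^T v for the coefficients: c = (-29/31, -3/31). The projection is proj_W(v) = U c.
Check: (v - proj_W(v)) · u_1 = 0  (should be 0).
Check: (v - proj_W(v)) · u_2 = 0  (should be 0).
Result: proj_W(v) = (-20/31, -38/31, -35/31).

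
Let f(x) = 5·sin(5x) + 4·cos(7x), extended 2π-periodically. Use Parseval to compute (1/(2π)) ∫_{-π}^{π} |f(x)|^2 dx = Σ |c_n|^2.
Σ |c_n|^2 = 41/2

Expand |f|^2 and use orthogonality of {sin(nx), cos(mx)} on [-π, π]:
  ∫_{-π}^{π} sin(nx)^2 dx = π, ∫ cos(mx)^2 dx = π, and cross terms integrate to 0.
So ∫_{-π}^{π} f(x)^2 dx = 5^2 · π + 4^2 · π = (25 + 16)π.
Divide by 2π: (25 + 16)/2 = 41/2.
By Parseval, this equals Σ |c_n|^2.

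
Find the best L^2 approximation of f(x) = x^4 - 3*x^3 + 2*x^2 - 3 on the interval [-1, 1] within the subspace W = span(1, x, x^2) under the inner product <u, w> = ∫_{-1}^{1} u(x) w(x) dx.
g(x) = 20*x^2/7 - 9*x/5 - 108/35

The best approximation g ∈ W is the orthogonal projection of f onto W. Writing g = a_0 + a_1 x + a_2 x^2, the coefficients solve the normal equations G · a = b where
  G_{ij} = <φ_i, φ_j> and b_i = <f, φ_i>, with φ_0 = 1, φ_1 = x, φ_2 = x^2.
G =
  [2, 0, 2/3]
  [0, 2/3, 0]
  [2/3, 0, 2/5],
b = (-64/15, -6/5, -32/35).
Solving gives a_0 = -108/35, a_1 = -9/5, a_2 = 20/7, so
  g(x) = 20*x^2/7 - 9*x/5 - 108/35.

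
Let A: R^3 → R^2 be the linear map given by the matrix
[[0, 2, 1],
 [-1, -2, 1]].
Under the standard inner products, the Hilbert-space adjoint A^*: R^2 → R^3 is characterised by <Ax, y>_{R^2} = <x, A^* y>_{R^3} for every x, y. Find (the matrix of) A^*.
A^* = A^T =
[[0, -1],
 [2, -2],
 [1, 1]]

For real matrices with standard dot products, the defining identity <Ax, y> = <x, A^* y> gives (Ax)^T y = x^T (A^*) y, i.e. x^T A^T y = x^T (A^*) y. Since this holds for all x, y, we must have A^* = A^T. Therefore
A^* =
[[0, -1],
 [2, -2],
 [1, 1]].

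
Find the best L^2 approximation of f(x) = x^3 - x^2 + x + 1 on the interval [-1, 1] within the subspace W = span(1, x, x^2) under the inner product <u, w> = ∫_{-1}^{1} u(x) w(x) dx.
g(x) = -x^2 + 8*x/5 + 1

The best approximation g ∈ W is the orthogonal projection of f onto W. Writing g = a_0 + a_1 x + a_2 x^2, the coefficients solve the normal equations G · a = b where
  G_{ij} = <φ_i, φ_j> and b_i = <f, φ_i>, with φ_0 = 1, φ_1 = x, φ_2 = x^2.
G =
  [2, 0, 2/3]
  [0, 2/3, 0]
  [2/3, 0, 2/5],
b = (4/3, 16/15, 4/15).
Solving gives a_0 = 1, a_1 = 8/5, a_2 = -1, so
  g(x) = -x^2 + 8*x/5 + 1.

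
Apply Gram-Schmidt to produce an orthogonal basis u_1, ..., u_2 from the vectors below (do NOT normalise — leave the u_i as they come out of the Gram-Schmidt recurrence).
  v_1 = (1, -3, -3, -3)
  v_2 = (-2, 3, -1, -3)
Orthogonal basis:
  u_1 = (1, -3, -3, -3)
  u_2 = (-57/28, 87/28, -25/28, -81/28)

Apply the Gram-Schmidt recurrence
  u_1 = v_1
  u_i = v_i − Σ_{j<i} ((v_i · u_j) / (u_j · u_j)) · u_j.

Step by step this gives:
  u_1 = (1, -3, -3, -3)
  u_2 = (-57/28, 87/28, -25/28, -81/28)

Orthogonality check:
  u_2 · u_1 = 0 (should be 0)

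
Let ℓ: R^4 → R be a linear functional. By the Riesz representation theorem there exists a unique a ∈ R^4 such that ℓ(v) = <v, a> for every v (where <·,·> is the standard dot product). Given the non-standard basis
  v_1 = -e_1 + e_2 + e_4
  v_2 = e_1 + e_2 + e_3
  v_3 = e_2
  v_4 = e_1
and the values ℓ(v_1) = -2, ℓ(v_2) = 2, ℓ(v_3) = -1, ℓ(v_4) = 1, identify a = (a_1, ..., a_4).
a = (1, -1, 2, 0)

Write a = (a_1, ..., a_4) in the standard basis. For each basis vector v_i, ℓ(v_i) = <v_i, a> is a linear equation in the a_j's. Collect the n equations into a matrix system V a = ℓ, where row i of V is v_i (expressed in the standard basis). Since V is invertible (lower-triangular with 1s on the diagonal, up to permutation), solve by back-substitution:
  V =
[[-1, 1, 0, 1],
 [1, 1, 1, 0],
 [0, 1, 0, 0],
 [1, 0, 0, 0]]
  V a = (-2, 2, -1, 1)
Solving gives a = (1, -1, 2, 0).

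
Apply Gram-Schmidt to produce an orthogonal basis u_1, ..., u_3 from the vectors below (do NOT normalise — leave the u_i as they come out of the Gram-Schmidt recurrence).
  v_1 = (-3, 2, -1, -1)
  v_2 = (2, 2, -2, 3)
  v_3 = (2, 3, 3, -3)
Orthogonal basis:
  u_1 = (-3, 2, -1, -1)
  u_2 = (7/5, 12/5, -11/5, 14/5)
  u_3 = (239/102, 61/17, 251/102, -118/51)

Apply the Gram-Schmidt recurrence
  u_1 = v_1
  u_i = v_i − Σ_{j<i} ((v_i · u_j) / (u_j · u_j)) · u_j.

Step by step this gives:
  u_1 = (-3, 2, -1, -1)
  u_2 = (7/5, 12/5, -11/5, 14/5)
  u_3 = (239/102, 61/17, 251/102, -118/51)

Orthogonality check:
  u_2 · u_1 = 0 (should be 0)
  u_3 · u_1 = 0 (should be 0)
  u_3 · u_2 = 0 (should be 0)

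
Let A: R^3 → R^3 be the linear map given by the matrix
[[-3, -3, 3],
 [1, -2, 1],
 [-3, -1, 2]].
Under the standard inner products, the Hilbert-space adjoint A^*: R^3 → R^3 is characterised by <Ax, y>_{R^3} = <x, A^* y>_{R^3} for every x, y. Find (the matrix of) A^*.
A^* = A^T =
[[-3, 1, -3],
 [-3, -2, -1],
 [3, 1, 2]]

For real matrices with standard dot products, the defining identity <Ax, y> = <x, A^* y> gives (Ax)^T y = x^T (A^*) y, i.e. x^T A^T y = x^T (A^*) y. Since this holds for all x, y, we must have A^* = A^T. Therefore
A^* =
[[-3, 1, -3],
 [-3, -2, -1],
 [3, 1, 2]].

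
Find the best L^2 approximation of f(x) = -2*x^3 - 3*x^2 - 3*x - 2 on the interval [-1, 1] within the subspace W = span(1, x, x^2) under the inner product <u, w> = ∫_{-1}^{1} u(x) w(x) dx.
g(x) = -3*x^2 - 21*x/5 - 2

The best approximation g ∈ W is the orthogonal projection of f onto W. Writing g = a_0 + a_1 x + a_2 x^2, the coefficients solve the normal equations G · a = b where
  G_{ij} = <φ_i, φ_j> and b_i = <f, φ_i>, with φ_0 = 1, φ_1 = x, φ_2 = x^2.
G =
  [2, 0, 2/3]
  [0, 2/3, 0]
  [2/3, 0, 2/5],
b = (-6, -14/5, -38/15).
Solving gives a_0 = -2, a_1 = -21/5, a_2 = -3, so
  g(x) = -3*x^2 - 21*x/5 - 2.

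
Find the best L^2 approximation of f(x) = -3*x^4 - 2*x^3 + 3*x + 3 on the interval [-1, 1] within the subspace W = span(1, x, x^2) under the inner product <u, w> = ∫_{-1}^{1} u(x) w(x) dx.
g(x) = -18*x^2/7 + 9*x/5 + 114/35

The best approximation g ∈ W is the orthogonal projection of f onto W. Writing g = a_0 + a_1 x + a_2 x^2, the coefficients solve the normal equations G · a = b where
  G_{ij} = <φ_i, φ_j> and b_i = <f, φ_i>, with φ_0 = 1, φ_1 = x, φ_2 = x^2.
G =
  [2, 0, 2/3]
  [0, 2/3, 0]
  [2/3, 0, 2/5],
b = (24/5, 6/5, 8/7).
Solving gives a_0 = 114/35, a_1 = 9/5, a_2 = -18/7, so
  g(x) = -18*x^2/7 + 9*x/5 + 114/35.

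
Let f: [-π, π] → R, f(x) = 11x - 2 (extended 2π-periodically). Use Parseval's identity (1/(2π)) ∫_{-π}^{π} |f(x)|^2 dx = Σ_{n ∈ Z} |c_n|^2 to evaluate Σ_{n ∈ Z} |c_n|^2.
Σ |c_n|^2 = 121π^2/3 + 4

Expand and integrate term by term over [-π, π]:
  ∫ (11x)^2 dx = 121·(2π^3/3); ∫ 2·11·(-2)·x dx = 0 (odd integrand); ∫ (-2)^2 dx = 4·2π.
So (1/(2π)) ∫_{-π}^{π} (11x - 2)^2 dx = 121π^2/3 + 4 = 121π^2/3 + 4.
Parseval ⇒ Σ |c_n|^2 = 121π^2/3 + 4.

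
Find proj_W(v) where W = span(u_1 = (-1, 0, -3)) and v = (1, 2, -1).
proj_W(v) = (-1/5, 0, -3/5)

Set up U = [u_1 | ... | u_1] ∈ R^(3×1). The projector onto W = col(U) is P = U (U^T U)^(-1) U^T.
Compute U^T U =
  [10],
and U^T v = (2).
Solve U^T U · c = U^T v for the coefficients: c = (1/5). The projection is proj_W(v) = U c.
Check: (v - proj_W(v)) · u_1 = 0  (should be 0).
Result: proj_W(v) = (-1/5, 0, -3/5).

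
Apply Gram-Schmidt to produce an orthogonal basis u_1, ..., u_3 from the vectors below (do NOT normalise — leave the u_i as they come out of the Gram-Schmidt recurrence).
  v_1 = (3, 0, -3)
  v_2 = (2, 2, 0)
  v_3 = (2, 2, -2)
Orthogonal basis:
  u_1 = (3, 0, -3)
  u_2 = (1, 2, 1)
  u_3 = (-2/3, 2/3, -2/3)

Apply the Gram-Schmidt recurrence
  u_1 = v_1
  u_i = v_i − Σ_{j<i} ((v_i · u_j) / (u_j · u_j)) · u_j.

Step by step this gives:
  u_1 = (3, 0, -3)
  u_2 = (1, 2, 1)
  u_3 = (-2/3, 2/3, -2/3)

Orthogonality check:
  u_2 · u_1 = 0 (should be 0)
  u_3 · u_1 = 0 (should be 0)
  u_3 · u_2 = 0 (should be 0)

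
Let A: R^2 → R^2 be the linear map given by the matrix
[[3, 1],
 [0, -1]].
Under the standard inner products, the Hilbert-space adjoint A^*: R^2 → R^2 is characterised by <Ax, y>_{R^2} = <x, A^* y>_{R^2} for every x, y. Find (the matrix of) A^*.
A^* = A^T =
[[3, 0],
 [1, -1]]

For real matrices with standard dot products, the defining identity <Ax, y> = <x, A^* y> gives (Ax)^T y = x^T (A^*) y, i.e. x^T A^T y = x^T (A^*) y. Since this holds for all x, y, we must have A^* = A^T. Therefore
A^* =
[[3, 0],
 [1, -1]].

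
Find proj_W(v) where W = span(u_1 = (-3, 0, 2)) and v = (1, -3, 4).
proj_W(v) = (-15/13, 0, 10/13)

Set up U = [u_1 | ... | u_1] ∈ R^(3×1). The projector onto W = col(U) is P = U (U^T U)^(-1) U^T.
Compute U^T U =
  [13],
and U^T v = (5).
Solve U^T U · c = U^T v for the coefficients: c = (5/13). The projection is proj_W(v) = U c.
Check: (v - proj_W(v)) · u_1 = 0  (should be 0).
Result: proj_W(v) = (-15/13, 0, 10/13).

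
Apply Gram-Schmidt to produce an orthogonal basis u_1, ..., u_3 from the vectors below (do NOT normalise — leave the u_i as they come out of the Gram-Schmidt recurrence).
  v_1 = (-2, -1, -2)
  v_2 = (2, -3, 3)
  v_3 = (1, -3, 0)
Orthogonal basis:
  u_1 = (-2, -1, -2)
  u_2 = (4/9, -34/9, 13/9)
  u_3 = (135/149, -30/149, -120/149)

Apply the Gram-Schmidt recurrence
  u_1 = v_1
  u_i = v_i − Σ_{j<i} ((v_i · u_j) / (u_j · u_j)) · u_j.

Step by step this gives:
  u_1 = (-2, -1, -2)
  u_2 = (4/9, -34/9, 13/9)
  u_3 = (135/149, -30/149, -120/149)

Orthogonality check:
  u_2 · u_1 = 0 (should be 0)
  u_3 · u_1 = 0 (should be 0)
  u_3 · u_2 = 0 (should be 0)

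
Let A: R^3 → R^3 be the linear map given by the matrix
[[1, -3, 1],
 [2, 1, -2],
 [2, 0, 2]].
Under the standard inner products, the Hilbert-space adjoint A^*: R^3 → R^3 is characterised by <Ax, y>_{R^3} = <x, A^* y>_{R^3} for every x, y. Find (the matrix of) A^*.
A^* = A^T =
[[1, 2, 2],
 [-3, 1, 0],
 [1, -2, 2]]

For real matrices with standard dot products, the defining identity <Ax, y> = <x, A^* y> gives (Ax)^T y = x^T (A^*) y, i.e. x^T A^T y = x^T (A^*) y. Since this holds for all x, y, we must have A^* = A^T. Therefore
A^* =
[[1, 2, 2],
 [-3, 1, 0],
 [1, -2, 2]].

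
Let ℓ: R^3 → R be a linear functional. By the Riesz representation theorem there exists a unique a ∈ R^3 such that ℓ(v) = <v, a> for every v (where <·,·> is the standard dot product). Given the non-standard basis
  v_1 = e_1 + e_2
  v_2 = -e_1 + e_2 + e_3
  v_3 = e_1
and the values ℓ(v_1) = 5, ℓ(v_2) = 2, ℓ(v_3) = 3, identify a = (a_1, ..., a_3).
a = (3, 2, 3)

Write a = (a_1, ..., a_3) in the standard basis. For each basis vector v_i, ℓ(v_i) = <v_i, a> is a linear equation in the a_j's. Collect the n equations into a matrix system V a = ℓ, where row i of V is v_i (expressed in the standard basis). Since V is invertible (lower-triangular with 1s on the diagonal, up to permutation), solve by back-substitution:
  V =
[[1, 1, 0],
 [-1, 1, 1],
 [1, 0, 0]]
  V a = (5, 2, 3)
Solving gives a = (3, 2, 3).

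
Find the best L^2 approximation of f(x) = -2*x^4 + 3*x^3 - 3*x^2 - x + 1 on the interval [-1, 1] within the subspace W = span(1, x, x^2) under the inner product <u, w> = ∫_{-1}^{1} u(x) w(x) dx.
g(x) = -33*x^2/7 + 4*x/5 + 41/35

The best approximation g ∈ W is the orthogonal projection of f onto W. Writing g = a_0 + a_1 x + a_2 x^2, the coefficients solve the normal equations G · a = b where
  G_{ij} = <φ_i, φ_j> and b_i = <f, φ_i>, with φ_0 = 1, φ_1 = x, φ_2 = x^2.
G =
  [2, 0, 2/3]
  [0, 2/3, 0]
  [2/3, 0, 2/5],
b = (-4/5, 8/15, -116/105).
Solving gives a_0 = 41/35, a_1 = 4/5, a_2 = -33/7, so
  g(x) = -33*x^2/7 + 4*x/5 + 41/35.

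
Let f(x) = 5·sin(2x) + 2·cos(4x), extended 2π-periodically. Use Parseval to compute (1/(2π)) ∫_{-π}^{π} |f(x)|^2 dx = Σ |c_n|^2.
Σ |c_n|^2 = 29/2

Expand |f|^2 and use orthogonality of {sin(nx), cos(mx)} on [-π, π]:
  ∫_{-π}^{π} sin(nx)^2 dx = π, ∫ cos(mx)^2 dx = π, and cross terms integrate to 0.
So ∫_{-π}^{π} f(x)^2 dx = 5^2 · π + 2^2 · π = (25 + 4)π.
Divide by 2π: (25 + 4)/2 = 29/2.
By Parseval, this equals Σ |c_n|^2.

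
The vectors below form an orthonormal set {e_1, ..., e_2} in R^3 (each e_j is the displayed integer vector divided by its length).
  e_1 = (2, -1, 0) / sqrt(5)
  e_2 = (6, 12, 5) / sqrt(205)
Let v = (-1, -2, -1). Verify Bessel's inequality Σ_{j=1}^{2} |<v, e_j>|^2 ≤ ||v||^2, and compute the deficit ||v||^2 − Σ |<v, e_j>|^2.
Σ |<v, e_j>|^2 = 245/41; ||v||^2 = 6; deficit = 1/41

Write each e_j = u_j / sqrt(<u_j, u_j>) where u_j is the displayed integer vector. Then <v, e_j> = <v, u_j> / sqrt(<u_j, u_j>), so |<v, e_j>|^2 = <v, u_j>^2 / <u_j, u_j>.
Coefficients: <v, e_1> = 0/sqrt(5), <v, e_2> = -35/sqrt(205).
Square and sum: Σ |<v, e_j>|^2 = 245/41.
Compute ||v||^2 = v·v = 6.
Deficit = 6 − 245/41 = 1/41 ≥ 0, confirming Bessel's inequality. (The deficit equals ||v − Σ <v,e_j> e_j||^2, the squared distance from v to span{e_j}.)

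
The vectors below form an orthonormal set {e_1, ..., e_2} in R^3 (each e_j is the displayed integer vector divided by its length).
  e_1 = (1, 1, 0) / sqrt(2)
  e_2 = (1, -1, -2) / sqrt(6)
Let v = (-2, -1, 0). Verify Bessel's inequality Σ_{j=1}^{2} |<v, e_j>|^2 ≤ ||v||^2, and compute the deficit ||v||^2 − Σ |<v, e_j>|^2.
Σ |<v, e_j>|^2 = 14/3; ||v||^2 = 5; deficit = 1/3

Write each e_j = u_j / sqrt(<u_j, u_j>) where u_j is the displayed integer vector. Then <v, e_j> = <v, u_j> / sqrt(<u_j, u_j>), so |<v, e_j>|^2 = <v, u_j>^2 / <u_j, u_j>.
Coefficients: <v, e_1> = -3/sqrt(2), <v, e_2> = -1/sqrt(6).
Square and sum: Σ |<v, e_j>|^2 = 14/3.
Compute ||v||^2 = v·v = 5.
Deficit = 5 − 14/3 = 1/3 ≥ 0, confirming Bessel's inequality. (The deficit equals ||v − Σ <v,e_j> e_j||^2, the squared distance from v to span{e_j}.)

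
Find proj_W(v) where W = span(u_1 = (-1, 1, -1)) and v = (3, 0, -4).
proj_W(v) = (-1/3, 1/3, -1/3)

Set up U = [u_1 | ... | u_1] ∈ R^(3×1). The projector onto W = col(U) is P = U (U^T U)^(-1) U^T.
Compute U^T U =
  [3],
and U^T v = (1).
Solve U^T U · c = U^T v for the coefficients: c = (1/3). The projection is proj_W(v) = U c.
Check: (v - proj_W(v)) · u_1 = 0  (should be 0).
Result: proj_W(v) = (-1/3, 1/3, -1/3).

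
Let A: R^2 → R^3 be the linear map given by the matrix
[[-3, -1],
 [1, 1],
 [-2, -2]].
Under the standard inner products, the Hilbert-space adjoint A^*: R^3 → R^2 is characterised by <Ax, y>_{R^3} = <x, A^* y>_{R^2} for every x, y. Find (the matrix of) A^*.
A^* = A^T =
[[-3, 1, -2],
 [-1, 1, -2]]

For real matrices with standard dot products, the defining identity <Ax, y> = <x, A^* y> gives (Ax)^T y = x^T (A^*) y, i.e. x^T A^T y = x^T (A^*) y. Since this holds for all x, y, we must have A^* = A^T. Therefore
A^* =
[[-3, 1, -2],
 [-1, 1, -2]].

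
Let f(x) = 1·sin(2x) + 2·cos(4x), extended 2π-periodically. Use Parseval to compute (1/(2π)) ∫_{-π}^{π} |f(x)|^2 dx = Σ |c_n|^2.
Σ |c_n|^2 = 5/2

Expand |f|^2 and use orthogonality of {sin(nx), cos(mx)} on [-π, π]:
  ∫_{-π}^{π} sin(nx)^2 dx = π, ∫ cos(mx)^2 dx = π, and cross terms integrate to 0.
So ∫_{-π}^{π} f(x)^2 dx = 1^2 · π + 2^2 · π = (1 + 4)π.
Divide by 2π: (1 + 4)/2 = 5/2.
By Parseval, this equals Σ |c_n|^2.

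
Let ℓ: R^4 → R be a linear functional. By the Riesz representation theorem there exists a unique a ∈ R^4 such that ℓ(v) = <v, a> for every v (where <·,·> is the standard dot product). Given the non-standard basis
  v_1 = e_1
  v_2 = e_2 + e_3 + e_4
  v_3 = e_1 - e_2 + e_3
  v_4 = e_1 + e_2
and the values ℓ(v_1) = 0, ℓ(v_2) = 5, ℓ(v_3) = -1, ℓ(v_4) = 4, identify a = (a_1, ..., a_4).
a = (0, 4, 3, -2)

Write a = (a_1, ..., a_4) in the standard basis. For each basis vector v_i, ℓ(v_i) = <v_i, a> is a linear equation in the a_j's. Collect the n equations into a matrix system V a = ℓ, where row i of V is v_i (expressed in the standard basis). Since V is invertible (lower-triangular with 1s on the diagonal, up to permutation), solve by back-substitution:
  V =
[[1, 0, 0, 0],
 [0, 1, 1, 1],
 [1, -1, 1, 0],
 [1, 1, 0, 0]]
  V a = (0, 5, -1, 4)
Solving gives a = (0, 4, 3, -2).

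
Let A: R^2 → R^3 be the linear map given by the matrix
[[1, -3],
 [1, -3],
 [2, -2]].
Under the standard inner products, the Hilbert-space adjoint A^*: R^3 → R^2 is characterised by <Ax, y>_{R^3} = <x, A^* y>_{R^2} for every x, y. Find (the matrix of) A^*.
A^* = A^T =
[[1, 1, 2],
 [-3, -3, -2]]

For real matrices with standard dot products, the defining identity <Ax, y> = <x, A^* y> gives (Ax)^T y = x^T (A^*) y, i.e. x^T A^T y = x^T (A^*) y. Since this holds for all x, y, we must have A^* = A^T. Therefore
A^* =
[[1, 1, 2],
 [-3, -3, -2]].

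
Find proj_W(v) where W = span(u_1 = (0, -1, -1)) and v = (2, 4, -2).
proj_W(v) = (0, 1, 1)

Set up U = [u_1 | ... | u_1] ∈ R^(3×1). The projector onto W = col(U) is P = U (U^T U)^(-1) U^T.
Compute U^T U =
  [2],
and U^T v = (-2).
Solve U^T U · c = U^T v for the coefficients: c = (-1). The projection is proj_W(v) = U c.
Check: (v - proj_W(v)) · u_1 = 0  (should be 0).
Result: proj_W(v) = (0, 1, 1).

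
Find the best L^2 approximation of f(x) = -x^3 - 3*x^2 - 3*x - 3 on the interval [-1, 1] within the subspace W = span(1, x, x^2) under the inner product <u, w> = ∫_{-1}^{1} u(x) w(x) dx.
g(x) = -3*x^2 - 18*x/5 - 3

The best approximation g ∈ W is the orthogonal projection of f onto W. Writing g = a_0 + a_1 x + a_2 x^2, the coefficients solve the normal equations G · a = b where
  G_{ij} = <φ_i, φ_j> and b_i = <f, φ_i>, with φ_0 = 1, φ_1 = x, φ_2 = x^2.
G =
  [2, 0, 2/3]
  [0, 2/3, 0]
  [2/3, 0, 2/5],
b = (-8, -12/5, -16/5).
Solving gives a_0 = -3, a_1 = -18/5, a_2 = -3, so
  g(x) = -3*x^2 - 18*x/5 - 3.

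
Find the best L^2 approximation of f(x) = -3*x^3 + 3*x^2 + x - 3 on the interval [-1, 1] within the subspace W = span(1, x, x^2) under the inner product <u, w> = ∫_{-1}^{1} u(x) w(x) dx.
g(x) = 3*x^2 - 4*x/5 - 3

The best approximation g ∈ W is the orthogonal projection of f onto W. Writing g = a_0 + a_1 x + a_2 x^2, the coefficients solve the normal equations G · a = b where
  G_{ij} = <φ_i, φ_j> and b_i = <f, φ_i>, with φ_0 = 1, φ_1 = x, φ_2 = x^2.
G =
  [2, 0, 2/3]
  [0, 2/3, 0]
  [2/3, 0, 2/5],
b = (-4, -8/15, -4/5).
Solving gives a_0 = -3, a_1 = -4/5, a_2 = 3, so
  g(x) = 3*x^2 - 4*x/5 - 3.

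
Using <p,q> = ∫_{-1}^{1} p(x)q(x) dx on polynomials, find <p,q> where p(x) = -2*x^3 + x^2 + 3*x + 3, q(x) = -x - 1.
<p,q> = -118/15

Expand the product: p(x)·q(x) = 2*x^4 + x^3 - 4*x^2 - 6*x - 3.
∫_{-1}^{1} of each monomial x^k gives [2/(k+1) if k even, 0 if k odd]. Integrating term-by-term (or equivalently evaluating the antiderivative F(x) = 2*x^5/5 + x^4/4 - 4*x^3/3 - 3*x^2 - 3*x at the endpoints):
  F(1) − F(−1) = -401/60 − (71/60) = -118/15.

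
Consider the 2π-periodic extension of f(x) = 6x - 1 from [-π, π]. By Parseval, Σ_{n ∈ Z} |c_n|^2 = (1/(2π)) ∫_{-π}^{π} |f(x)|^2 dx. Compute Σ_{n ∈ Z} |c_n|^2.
Σ |c_n|^2 = 12π^2 + 1

Expand and integrate term by term over [-π, π]:
  ∫ (6x)^2 dx = 36·(2π^3/3); ∫ 2·6·(-1)·x dx = 0 (odd integrand); ∫ (-1)^2 dx = 1·2π.
So (1/(2π)) ∫_{-π}^{π} (6x - 1)^2 dx = 36π^2/3 + 1 = 12π^2 + 1.
Parseval ⇒ Σ |c_n|^2 = 12π^2 + 1.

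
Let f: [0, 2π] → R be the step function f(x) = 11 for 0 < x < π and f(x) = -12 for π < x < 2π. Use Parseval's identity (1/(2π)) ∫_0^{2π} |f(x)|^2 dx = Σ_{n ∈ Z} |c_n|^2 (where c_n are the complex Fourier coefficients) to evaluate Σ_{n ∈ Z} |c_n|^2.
Σ |c_n|^2 = 265/2

Parseval equates the L^2 energy of f (normalised by 1/(2π)) with the ℓ^2 sum of its Fourier coefficients: (1/(2π)) ∫_0^{2π} |f|^2 = Σ |c_n|^2.
Compute the left side: (1/(2π)) [∫_0^π 11^2 dx + ∫_π^{2π} (-12)^2 dx] = (1/(2π)) · (121π + 144π) = (121 + 144)/2 = 265/2.
So Σ_{n ∈ Z} |c_n|^2 = 265/2.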